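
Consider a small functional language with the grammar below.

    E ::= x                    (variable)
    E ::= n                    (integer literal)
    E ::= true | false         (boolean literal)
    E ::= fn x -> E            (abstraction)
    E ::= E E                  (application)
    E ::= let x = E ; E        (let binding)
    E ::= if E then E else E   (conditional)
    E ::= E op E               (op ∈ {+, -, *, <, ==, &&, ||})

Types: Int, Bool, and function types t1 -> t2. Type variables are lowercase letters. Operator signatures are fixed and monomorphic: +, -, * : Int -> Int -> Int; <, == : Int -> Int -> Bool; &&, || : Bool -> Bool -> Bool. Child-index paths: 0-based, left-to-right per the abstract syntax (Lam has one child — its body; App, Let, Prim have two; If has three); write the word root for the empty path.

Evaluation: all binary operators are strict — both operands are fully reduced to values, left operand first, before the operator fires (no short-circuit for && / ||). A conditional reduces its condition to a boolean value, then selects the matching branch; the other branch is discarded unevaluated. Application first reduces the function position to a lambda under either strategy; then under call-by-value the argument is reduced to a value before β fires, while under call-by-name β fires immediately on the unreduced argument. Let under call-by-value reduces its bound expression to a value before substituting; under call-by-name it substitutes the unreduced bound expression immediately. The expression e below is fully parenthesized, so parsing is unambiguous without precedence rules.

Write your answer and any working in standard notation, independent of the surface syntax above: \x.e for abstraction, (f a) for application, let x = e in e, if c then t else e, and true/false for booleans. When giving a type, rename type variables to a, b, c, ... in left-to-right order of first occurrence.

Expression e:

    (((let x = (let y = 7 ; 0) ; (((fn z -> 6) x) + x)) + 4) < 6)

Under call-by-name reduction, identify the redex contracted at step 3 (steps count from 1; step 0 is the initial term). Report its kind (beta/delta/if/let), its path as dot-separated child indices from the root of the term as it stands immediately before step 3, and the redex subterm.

Answer: let at 0.0.1 : (let y = 7 in 0)

Working:
step 0: (((let x = (let y = 7 in 0) in (((\z.6) x) + x)) + 4) < 6)
step 1: [let@0.0] (((((\z.6) (let y = 7 in 0)) + (let y = 7 in 0)) + 4) < 6)
step 2: [beta@0.0.0] (((6 + (let y = 7 in 0)) + 4) < 6)
step 3: [let@0.0.1] (((6 + 0) + 4) < 6)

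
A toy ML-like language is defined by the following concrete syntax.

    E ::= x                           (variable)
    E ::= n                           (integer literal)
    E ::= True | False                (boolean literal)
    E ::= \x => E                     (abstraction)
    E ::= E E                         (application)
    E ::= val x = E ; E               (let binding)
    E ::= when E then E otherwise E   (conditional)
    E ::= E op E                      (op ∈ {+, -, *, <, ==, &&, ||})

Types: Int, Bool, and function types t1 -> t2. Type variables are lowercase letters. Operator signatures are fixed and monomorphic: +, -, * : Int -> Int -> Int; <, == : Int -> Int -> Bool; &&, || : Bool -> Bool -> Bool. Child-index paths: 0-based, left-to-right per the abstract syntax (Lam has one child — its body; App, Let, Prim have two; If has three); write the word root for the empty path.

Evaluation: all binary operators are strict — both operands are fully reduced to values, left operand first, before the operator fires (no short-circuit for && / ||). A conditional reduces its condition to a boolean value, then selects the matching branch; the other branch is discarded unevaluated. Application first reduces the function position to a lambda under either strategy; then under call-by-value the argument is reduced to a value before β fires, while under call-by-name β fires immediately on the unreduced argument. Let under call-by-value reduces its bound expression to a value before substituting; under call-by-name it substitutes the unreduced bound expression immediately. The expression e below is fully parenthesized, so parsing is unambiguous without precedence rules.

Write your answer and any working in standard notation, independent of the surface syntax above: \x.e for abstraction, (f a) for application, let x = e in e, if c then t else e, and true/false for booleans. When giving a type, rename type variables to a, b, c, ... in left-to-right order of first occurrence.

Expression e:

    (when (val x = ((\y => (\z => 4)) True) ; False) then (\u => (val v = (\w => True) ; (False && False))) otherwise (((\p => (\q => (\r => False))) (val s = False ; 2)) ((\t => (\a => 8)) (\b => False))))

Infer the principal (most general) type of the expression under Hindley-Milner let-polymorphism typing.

Working:
\z._ : b -> Int
\y._ : a -> b -> Int
  unify a -> b -> Int ~ Bool -> c
  unify a ~ Bool
  unify b -> Int ~ c
_ _ : b -> Int
let x : forall. b -> Int
  unify Bool ~ Bool
\w._ : e -> Bool
let v : forall. e -> Bool
  unify Bool ~ Bool
  unify Bool ~ Bool
\u._ : d -> Bool
\r._ : h -> Bool
\q._ : g -> h -> Bool
\p._ : f -> g -> h -> Bool
let s : Bool
  unify f -> g -> h -> Bool ~ Int -> i
  unify f ~ Int
  unify g -> h -> Bool ~ i
_ _ : g -> h -> Bool
\a._ : k -> Int
\t._ : j -> k -> Int
\b._ : l -> Bool
  unify j -> k -> Int ~ (l -> Bool) -> m
  unify j ~ l -> Bool
  unify k -> Int ~ m
_ _ : k -> Int
  unify g -> h -> Bool ~ (k -> Int) -> n
  unify g ~ k -> Int
  unify h -> Bool ~ n
_ _ : h -> Bool
  unify d -> Bool ~ h -> Bool
  unify d ~ h
  unify Bool ~ Bool

Answer: a -> Bool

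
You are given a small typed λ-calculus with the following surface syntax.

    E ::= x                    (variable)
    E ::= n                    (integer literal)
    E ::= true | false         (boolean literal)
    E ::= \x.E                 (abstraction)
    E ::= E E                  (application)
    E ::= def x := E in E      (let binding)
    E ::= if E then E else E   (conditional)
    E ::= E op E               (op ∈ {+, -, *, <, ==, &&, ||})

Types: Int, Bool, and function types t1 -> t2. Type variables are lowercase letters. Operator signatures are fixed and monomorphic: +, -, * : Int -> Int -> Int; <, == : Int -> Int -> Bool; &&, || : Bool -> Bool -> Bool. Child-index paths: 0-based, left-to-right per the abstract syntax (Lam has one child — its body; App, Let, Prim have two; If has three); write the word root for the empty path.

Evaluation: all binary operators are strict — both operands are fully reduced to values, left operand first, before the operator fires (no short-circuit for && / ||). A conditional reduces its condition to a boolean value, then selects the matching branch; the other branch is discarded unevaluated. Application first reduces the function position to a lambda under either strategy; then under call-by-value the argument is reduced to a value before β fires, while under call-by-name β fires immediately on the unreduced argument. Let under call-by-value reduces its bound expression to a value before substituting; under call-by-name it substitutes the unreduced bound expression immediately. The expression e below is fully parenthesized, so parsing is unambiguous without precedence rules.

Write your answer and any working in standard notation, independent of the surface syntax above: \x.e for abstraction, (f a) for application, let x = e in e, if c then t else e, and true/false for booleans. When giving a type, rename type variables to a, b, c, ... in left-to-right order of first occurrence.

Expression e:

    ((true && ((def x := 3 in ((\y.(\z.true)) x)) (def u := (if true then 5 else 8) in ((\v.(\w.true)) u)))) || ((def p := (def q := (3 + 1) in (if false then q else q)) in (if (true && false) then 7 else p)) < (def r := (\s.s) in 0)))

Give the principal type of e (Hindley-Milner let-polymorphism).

Answer: Bool

Trace:
  unify Bool ~ Bool
let x : Int
\z._ : b -> Bool
\y._ : a -> b -> Bool
x : Int
  unify a -> b -> Bool ~ Int -> c
  unify a ~ Int
  unify b -> Bool ~ c
_ _ : b -> Bool
  unify Bool ~ Bool
  unify Int ~ Int
let u : Int
\w._ : e -> Bool
\v._ : d -> e -> Bool
u : Int
  unify d -> e -> Bool ~ Int -> f
  unify d ~ Int
  unify e -> Bool ~ f
_ _ : e -> Bool
  unify b -> Bool ~ (e -> Bool) -> g
  unify b ~ e -> Bool
  unify Bool ~ g
_ _ : Bool
  unify Bool ~ Bool
  unify Bool ~ Bool
  unify Int ~ Int
  unify Int ~ Int
let q : Int
  unify Bool ~ Bool
q : Int
q : Int
  unify Int ~ Int
let p : Int
  unify Bool ~ Bool
  unify Bool ~ Bool
  unify Bool ~ Bool
p : Int
  unify Int ~ Int
  unify Int ~ Int
s : h
\s._ : h -> h
let r : forall. h -> h
  unify Int ~ Int
  unify Bool ~ Bool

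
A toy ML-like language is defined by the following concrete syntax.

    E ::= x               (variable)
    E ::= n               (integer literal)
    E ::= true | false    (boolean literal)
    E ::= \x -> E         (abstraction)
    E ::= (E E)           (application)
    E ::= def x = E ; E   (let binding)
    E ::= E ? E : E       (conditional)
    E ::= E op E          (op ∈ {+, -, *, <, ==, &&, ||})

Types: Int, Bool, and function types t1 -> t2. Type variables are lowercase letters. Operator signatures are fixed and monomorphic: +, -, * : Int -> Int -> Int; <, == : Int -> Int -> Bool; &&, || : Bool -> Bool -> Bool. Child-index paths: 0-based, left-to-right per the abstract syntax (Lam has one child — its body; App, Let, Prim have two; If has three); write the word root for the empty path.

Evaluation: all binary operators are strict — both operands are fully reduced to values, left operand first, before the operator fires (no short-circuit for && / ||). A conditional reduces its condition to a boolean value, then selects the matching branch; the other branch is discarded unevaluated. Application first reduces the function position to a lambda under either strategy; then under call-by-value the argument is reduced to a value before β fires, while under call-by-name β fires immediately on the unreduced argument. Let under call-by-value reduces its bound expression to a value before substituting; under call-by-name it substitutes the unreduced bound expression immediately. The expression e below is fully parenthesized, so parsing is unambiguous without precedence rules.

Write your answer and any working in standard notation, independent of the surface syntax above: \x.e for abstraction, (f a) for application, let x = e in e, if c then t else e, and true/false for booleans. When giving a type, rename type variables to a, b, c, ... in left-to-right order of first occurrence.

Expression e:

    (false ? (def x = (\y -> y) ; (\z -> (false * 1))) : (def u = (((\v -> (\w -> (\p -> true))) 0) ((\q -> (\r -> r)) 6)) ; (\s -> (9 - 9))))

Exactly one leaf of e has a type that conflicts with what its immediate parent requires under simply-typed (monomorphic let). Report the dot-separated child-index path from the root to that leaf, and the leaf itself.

Derivation:
  unify Bool ~ Bool
y : a
\y._ : a -> a
let x : a -> a
  unify Bool ~ Int
  FAIL: mismatch Bool ~ Int

Answer: 1.1.0.0 : false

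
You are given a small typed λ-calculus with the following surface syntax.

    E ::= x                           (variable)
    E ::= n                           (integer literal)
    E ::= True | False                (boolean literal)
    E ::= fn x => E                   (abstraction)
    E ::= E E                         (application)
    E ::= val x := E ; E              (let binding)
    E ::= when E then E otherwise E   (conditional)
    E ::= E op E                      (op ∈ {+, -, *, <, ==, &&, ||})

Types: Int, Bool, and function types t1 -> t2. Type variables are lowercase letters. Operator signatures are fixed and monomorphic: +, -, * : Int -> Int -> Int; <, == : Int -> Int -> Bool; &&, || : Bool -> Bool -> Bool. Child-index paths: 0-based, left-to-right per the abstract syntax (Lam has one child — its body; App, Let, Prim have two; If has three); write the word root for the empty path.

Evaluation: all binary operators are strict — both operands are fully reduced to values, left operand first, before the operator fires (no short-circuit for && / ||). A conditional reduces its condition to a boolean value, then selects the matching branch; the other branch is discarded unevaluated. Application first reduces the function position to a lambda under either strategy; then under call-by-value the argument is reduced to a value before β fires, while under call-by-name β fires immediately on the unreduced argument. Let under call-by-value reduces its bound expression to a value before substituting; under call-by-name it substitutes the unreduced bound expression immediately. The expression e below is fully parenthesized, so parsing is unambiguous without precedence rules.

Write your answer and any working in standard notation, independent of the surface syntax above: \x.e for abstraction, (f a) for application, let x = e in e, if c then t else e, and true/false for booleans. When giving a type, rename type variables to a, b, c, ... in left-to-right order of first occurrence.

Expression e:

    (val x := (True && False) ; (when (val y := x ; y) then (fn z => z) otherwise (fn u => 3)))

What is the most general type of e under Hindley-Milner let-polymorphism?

Derivation:
  unify Bool ~ Bool
  unify Bool ~ Bool
let x : Bool
x : Bool
let y : Bool
y : Bool
  unify Bool ~ Bool
z : a
\z._ : a -> a
\u._ : b -> Int
  unify a -> a ~ b -> Int
  unify a ~ b
  unify b ~ Int

Answer: Int -> Int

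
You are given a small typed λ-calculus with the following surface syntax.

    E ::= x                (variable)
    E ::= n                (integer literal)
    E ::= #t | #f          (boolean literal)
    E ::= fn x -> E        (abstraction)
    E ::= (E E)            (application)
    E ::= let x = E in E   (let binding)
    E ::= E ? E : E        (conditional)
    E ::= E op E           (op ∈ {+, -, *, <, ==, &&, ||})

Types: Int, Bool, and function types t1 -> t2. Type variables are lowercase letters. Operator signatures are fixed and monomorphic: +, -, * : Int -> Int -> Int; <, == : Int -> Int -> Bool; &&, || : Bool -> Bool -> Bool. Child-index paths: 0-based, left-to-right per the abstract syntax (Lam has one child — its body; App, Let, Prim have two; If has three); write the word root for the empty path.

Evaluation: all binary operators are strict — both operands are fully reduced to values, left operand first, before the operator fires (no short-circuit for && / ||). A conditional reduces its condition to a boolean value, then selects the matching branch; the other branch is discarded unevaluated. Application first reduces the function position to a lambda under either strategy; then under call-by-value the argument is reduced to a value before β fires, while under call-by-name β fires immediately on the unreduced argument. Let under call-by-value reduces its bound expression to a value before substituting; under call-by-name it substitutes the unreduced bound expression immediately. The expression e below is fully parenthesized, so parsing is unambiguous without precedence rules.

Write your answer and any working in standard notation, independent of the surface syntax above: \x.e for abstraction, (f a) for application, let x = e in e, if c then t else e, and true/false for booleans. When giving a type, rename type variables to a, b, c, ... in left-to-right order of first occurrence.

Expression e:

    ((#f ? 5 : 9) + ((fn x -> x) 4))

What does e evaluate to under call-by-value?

Answer: 13

Trace:
step 0: ((if false then 5 else 9) + ((\x.x) 4))
step 1: [if@0] (9 + ((\x.x) 4))
step 2: [beta@1] (9 + 4)
step 3: [delta@root] 13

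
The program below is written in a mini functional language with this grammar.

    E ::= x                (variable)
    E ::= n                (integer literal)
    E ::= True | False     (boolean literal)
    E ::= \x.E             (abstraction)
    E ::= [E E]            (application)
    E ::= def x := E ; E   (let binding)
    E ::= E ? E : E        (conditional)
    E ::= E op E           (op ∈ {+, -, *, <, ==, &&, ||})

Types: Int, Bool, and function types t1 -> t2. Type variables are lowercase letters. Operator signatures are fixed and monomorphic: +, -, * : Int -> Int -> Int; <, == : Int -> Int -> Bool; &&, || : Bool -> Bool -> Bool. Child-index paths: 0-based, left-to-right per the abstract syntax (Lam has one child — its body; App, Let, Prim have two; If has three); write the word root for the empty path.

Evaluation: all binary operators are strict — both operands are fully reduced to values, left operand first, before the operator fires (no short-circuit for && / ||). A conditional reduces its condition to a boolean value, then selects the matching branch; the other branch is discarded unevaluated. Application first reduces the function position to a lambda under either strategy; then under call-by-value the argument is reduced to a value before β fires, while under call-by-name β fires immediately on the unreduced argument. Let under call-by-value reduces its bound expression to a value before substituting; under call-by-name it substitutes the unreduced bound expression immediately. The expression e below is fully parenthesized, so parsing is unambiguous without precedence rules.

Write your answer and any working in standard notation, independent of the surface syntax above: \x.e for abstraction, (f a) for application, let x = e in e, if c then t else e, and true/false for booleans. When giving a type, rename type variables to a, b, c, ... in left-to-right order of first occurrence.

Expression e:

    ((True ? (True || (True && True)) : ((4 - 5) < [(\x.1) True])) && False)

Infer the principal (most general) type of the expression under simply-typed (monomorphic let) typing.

Answer: Bool

Working:
  unify Bool ~ Bool
  unify Bool ~ Bool
  unify Bool ~ Bool
  unify Bool ~ Bool
  unify Bool ~ Bool
  unify Int ~ Int
  unify Int ~ Int
  unify Int ~ Int
\x._ : a -> Int
  unify a -> Int ~ Bool -> b
  unify a ~ Bool
  unify Int ~ b
_ _ : Int
  unify Int ~ Int
  unify Bool ~ Bool
  unify Bool ~ Bool
  unify Bool ~ Bool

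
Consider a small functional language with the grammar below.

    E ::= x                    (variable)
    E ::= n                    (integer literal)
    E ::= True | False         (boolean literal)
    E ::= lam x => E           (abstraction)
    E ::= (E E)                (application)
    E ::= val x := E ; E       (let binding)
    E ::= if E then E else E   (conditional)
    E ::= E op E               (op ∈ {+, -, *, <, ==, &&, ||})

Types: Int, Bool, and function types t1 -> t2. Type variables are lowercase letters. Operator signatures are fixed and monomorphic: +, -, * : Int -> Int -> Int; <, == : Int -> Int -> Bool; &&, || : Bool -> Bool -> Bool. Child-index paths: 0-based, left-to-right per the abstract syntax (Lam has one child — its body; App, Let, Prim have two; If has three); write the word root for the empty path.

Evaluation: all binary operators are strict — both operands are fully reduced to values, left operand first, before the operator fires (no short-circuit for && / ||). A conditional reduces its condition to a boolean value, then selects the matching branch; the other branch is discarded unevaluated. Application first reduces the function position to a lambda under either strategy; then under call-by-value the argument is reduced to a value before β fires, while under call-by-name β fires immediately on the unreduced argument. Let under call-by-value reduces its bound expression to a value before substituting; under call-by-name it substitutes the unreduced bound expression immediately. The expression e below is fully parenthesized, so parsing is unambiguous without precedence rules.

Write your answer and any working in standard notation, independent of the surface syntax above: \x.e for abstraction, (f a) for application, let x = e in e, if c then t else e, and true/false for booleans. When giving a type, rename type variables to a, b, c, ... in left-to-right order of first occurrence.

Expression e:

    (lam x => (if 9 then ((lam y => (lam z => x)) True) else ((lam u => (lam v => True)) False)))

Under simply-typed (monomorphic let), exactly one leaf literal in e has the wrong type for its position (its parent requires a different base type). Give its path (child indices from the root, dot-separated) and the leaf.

Trace:
  unify Int ~ Bool
  FAIL: mismatch Int ~ Bool

Answer: 0.0 : 9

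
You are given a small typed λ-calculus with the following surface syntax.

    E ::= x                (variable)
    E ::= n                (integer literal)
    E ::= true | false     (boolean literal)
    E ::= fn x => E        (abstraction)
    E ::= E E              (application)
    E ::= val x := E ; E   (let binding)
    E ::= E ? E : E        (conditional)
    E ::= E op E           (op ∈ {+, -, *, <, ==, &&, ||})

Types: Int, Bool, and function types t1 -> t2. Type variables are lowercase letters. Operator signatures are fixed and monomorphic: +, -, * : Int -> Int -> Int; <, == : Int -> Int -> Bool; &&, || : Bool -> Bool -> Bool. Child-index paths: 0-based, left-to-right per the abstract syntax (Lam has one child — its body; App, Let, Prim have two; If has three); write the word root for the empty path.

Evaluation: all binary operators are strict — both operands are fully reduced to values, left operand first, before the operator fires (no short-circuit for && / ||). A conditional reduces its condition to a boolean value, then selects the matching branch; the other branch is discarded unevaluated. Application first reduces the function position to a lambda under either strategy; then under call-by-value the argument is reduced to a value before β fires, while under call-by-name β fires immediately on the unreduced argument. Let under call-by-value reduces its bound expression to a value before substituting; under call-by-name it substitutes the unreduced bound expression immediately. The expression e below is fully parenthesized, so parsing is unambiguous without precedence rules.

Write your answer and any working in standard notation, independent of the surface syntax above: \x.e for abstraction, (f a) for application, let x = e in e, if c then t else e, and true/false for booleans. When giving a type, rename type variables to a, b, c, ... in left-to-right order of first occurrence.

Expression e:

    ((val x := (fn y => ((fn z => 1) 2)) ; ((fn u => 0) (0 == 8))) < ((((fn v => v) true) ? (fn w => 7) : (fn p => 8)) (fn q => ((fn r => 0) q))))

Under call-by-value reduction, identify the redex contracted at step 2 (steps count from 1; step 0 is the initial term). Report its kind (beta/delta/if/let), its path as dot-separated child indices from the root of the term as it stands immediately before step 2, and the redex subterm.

Answer: delta at 0.1 : (0 == 8)

Working:
step 0: ((let x = (\y.((\z.1) 2)) in ((\u.0) (0 == 8))) < ((if ((\v.v) true) then (\w.7) else (\p.8)) (\q.((\r.0) q))))
step 1: [let@0] (((\u.0) (0 == 8)) < ((if ((\v.v) true) then (\w.7) else (\p.8)) (\q.((\r.0) q))))
step 2: [delta@0.1] (((\u.0) false) < ((if ((\v.v) true) then (\w.7) else (\p.8)) (\q.((\r.0) q))))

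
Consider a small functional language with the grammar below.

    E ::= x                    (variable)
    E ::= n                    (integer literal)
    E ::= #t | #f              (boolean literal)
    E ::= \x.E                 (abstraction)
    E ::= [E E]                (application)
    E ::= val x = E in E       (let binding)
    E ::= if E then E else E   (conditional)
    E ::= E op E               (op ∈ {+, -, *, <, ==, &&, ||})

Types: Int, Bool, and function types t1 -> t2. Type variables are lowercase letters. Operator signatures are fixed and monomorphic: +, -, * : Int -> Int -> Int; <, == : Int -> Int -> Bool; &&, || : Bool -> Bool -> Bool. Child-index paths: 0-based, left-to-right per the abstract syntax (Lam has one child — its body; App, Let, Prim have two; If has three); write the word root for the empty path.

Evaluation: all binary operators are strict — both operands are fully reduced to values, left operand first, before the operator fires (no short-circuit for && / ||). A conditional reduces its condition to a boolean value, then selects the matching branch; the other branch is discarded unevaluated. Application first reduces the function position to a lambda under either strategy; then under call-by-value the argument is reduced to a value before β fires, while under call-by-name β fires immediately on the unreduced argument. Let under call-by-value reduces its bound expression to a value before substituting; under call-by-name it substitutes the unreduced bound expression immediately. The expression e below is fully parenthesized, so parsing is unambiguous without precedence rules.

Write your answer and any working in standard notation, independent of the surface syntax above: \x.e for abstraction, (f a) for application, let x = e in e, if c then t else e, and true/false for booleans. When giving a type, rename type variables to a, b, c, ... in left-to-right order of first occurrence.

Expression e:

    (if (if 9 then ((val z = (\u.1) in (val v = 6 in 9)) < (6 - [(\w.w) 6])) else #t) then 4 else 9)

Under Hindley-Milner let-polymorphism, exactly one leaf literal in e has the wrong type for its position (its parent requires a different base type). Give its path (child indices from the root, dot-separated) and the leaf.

Working:
  unify Int ~ Bool
  FAIL: mismatch Int ~ Bool

Answer: 0.0 : 9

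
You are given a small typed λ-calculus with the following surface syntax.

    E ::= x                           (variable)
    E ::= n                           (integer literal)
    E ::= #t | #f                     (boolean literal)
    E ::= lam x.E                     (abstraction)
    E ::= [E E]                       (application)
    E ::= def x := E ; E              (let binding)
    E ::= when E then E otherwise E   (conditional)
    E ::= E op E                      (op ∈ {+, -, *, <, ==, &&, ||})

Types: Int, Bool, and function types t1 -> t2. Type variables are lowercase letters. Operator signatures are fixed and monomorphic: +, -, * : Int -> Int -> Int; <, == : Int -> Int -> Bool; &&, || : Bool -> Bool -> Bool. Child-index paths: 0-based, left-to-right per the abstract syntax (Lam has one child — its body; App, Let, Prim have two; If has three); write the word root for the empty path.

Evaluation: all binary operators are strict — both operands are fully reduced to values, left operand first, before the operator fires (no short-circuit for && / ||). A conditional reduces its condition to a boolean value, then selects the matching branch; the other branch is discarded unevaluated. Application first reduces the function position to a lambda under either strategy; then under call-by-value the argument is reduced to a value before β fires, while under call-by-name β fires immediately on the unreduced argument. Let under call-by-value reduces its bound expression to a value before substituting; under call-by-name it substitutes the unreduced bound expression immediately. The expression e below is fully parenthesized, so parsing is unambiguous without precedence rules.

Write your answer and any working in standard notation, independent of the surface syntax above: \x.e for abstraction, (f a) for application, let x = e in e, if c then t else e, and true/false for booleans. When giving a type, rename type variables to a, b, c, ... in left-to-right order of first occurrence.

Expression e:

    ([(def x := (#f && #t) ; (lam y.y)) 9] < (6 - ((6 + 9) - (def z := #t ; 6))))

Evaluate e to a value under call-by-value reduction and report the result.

Answer: false

Trace:
step 0: (((let x = (false && true) in (\y.y)) 9) < (6 - ((6 + 9) - (let z = true in 6))))
step 1: [delta@0.0.0] (((let x = false in (\y.y)) 9) < (6 - ((6 + 9) - (let z = true in 6))))
step 2: [let@0.0] (((\y.y) 9) < (6 - ((6 + 9) - (let z = true in 6))))
step 3: [beta@0] (9 < (6 - ((6 + 9) - (let z = true in 6))))
step 4: [delta@1.1.0] (9 < (6 - (15 - (let z = true in 6))))
step 5: [let@1.1.1] (9 < (6 - (15 - 6)))
step 6: [delta@1.1] (9 < (6 - 9))
step 7: [delta@1] (9 < -3)
step 8: [delta@root] false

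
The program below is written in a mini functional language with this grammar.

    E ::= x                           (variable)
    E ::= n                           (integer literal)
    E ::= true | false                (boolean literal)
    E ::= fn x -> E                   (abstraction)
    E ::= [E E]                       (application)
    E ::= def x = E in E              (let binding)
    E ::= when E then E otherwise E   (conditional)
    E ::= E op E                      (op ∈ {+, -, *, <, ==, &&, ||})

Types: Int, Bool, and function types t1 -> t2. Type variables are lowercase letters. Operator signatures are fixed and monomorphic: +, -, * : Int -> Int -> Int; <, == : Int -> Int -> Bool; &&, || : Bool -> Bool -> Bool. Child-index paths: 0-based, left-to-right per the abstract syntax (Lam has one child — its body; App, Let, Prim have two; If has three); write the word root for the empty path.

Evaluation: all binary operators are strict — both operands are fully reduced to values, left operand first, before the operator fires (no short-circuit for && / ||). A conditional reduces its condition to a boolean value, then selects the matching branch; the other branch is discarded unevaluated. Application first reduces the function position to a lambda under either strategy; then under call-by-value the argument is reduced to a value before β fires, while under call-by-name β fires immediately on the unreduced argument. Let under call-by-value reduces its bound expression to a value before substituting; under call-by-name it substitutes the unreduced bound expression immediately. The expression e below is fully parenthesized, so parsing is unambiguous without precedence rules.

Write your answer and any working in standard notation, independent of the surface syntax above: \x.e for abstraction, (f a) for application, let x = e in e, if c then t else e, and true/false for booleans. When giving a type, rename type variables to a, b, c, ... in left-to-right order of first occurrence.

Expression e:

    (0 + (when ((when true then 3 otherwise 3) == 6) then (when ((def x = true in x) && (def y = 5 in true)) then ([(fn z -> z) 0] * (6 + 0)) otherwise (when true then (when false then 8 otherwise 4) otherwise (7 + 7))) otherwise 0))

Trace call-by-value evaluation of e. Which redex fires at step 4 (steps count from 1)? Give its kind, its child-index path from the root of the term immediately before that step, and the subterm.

Trace:
step 0: (0 + (if ((if true then 3 else 3) == 6) then (if ((let x = true in x) && (let y = 5 in true)) then (((\z.z) 0) * (6 + 0)) else (if true then (if false then 8 else 4) else (7 + 7))) else 0))
step 1: [if@1.0.0] (0 + (if (3 == 6) then (if ((let x = true in x) && (let y = 5 in true)) then (((\z.z) 0) * (6 + 0)) else (if true then (if false then 8 else 4) else (7 + 7))) else 0))
step 2: [delta@1.0] (0 + (if false then (if ((let x = true in x) && (let y = 5 in true)) then (((\z.z) 0) * (6 + 0)) else (if true then (if false then 8 else 4) else (7 + 7))) else 0))
step 3: [if@1] (0 + 0)
step 4: [delta@root] 0

Answer: delta at root : (0 + 0)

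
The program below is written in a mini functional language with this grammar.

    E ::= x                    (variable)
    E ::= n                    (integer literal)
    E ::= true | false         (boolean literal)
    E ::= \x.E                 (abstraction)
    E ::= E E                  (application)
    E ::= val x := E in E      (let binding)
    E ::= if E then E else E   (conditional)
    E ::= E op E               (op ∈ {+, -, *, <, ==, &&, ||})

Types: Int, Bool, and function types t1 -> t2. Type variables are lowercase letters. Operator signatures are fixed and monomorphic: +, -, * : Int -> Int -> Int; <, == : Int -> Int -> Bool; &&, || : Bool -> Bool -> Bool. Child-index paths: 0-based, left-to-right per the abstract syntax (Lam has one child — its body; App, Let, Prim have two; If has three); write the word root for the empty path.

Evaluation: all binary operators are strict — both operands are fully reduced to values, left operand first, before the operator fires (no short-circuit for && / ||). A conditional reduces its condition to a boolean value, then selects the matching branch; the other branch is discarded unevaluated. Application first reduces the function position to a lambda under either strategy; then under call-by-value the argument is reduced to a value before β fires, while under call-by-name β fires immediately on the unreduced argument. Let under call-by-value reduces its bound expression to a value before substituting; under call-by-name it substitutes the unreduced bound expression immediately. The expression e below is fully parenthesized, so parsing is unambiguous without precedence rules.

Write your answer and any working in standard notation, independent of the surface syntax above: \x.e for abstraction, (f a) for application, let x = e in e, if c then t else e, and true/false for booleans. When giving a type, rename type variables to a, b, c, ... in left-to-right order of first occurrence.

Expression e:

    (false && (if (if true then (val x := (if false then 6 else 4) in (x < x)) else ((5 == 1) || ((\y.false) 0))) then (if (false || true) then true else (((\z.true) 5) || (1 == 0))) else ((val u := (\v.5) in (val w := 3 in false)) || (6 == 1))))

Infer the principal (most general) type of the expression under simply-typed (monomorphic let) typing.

Working:
  unify Bool ~ Bool
  unify Bool ~ Bool
  unify Bool ~ Bool
  unify Int ~ Int
let x : Int
x : Int
  unify Int ~ Int
x : Int
  unify Int ~ Int
  unify Int ~ Int
  unify Int ~ Int
  unify Bool ~ Bool
\y._ : a -> Bool
  unify a -> Bool ~ Int -> b
  unify a ~ Int
  unify Bool ~ b
_ _ : Bool
  unify Bool ~ Bool
  unify Bool ~ Bool
  unify Bool ~ Bool
  unify Bool ~ Bool
  unify Bool ~ Bool
  unify Bool ~ Bool
\z._ : c -> Bool
  unify c -> Bool ~ Int -> d
  unify c ~ Int
  unify Bool ~ d
_ _ : Bool
  unify Bool ~ Bool
  unify Int ~ Int
  unify Int ~ Int
  unify Bool ~ Bool
  unify Bool ~ Bool
\v._ : e -> Int
let u : e -> Int
let w : Int
  unify Bool ~ Bool
  unify Int ~ Int
  unify Int ~ Int
  unify Bool ~ Bool
  unify Bool ~ Bool
  unify Bool ~ Bool

Answer: Bool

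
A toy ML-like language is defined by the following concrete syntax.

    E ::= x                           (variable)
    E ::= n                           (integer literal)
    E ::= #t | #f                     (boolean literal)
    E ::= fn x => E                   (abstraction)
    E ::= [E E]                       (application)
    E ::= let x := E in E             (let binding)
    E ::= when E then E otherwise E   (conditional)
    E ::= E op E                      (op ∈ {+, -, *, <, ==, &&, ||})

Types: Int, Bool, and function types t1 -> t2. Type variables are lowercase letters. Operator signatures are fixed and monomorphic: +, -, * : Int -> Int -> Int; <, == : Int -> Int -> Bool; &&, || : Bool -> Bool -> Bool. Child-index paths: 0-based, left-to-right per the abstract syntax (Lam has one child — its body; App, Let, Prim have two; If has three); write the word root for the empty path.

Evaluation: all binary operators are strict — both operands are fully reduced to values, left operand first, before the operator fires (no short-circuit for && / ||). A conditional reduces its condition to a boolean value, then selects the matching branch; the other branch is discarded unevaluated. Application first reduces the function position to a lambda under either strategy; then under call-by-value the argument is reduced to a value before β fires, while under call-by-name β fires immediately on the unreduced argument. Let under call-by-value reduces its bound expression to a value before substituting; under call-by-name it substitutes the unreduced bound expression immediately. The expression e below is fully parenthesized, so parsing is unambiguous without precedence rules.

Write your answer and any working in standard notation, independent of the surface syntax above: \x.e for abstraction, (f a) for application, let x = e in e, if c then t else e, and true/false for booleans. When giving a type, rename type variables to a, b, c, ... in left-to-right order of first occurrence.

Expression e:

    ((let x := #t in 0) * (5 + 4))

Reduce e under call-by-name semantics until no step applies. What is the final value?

Answer: 0

Trace:
step 0: ((let x = true in 0) * (5 + 4))
step 1: [let@0] (0 * (5 + 4))
step 2: [delta@1] (0 * 9)
step 3: [delta@root] 0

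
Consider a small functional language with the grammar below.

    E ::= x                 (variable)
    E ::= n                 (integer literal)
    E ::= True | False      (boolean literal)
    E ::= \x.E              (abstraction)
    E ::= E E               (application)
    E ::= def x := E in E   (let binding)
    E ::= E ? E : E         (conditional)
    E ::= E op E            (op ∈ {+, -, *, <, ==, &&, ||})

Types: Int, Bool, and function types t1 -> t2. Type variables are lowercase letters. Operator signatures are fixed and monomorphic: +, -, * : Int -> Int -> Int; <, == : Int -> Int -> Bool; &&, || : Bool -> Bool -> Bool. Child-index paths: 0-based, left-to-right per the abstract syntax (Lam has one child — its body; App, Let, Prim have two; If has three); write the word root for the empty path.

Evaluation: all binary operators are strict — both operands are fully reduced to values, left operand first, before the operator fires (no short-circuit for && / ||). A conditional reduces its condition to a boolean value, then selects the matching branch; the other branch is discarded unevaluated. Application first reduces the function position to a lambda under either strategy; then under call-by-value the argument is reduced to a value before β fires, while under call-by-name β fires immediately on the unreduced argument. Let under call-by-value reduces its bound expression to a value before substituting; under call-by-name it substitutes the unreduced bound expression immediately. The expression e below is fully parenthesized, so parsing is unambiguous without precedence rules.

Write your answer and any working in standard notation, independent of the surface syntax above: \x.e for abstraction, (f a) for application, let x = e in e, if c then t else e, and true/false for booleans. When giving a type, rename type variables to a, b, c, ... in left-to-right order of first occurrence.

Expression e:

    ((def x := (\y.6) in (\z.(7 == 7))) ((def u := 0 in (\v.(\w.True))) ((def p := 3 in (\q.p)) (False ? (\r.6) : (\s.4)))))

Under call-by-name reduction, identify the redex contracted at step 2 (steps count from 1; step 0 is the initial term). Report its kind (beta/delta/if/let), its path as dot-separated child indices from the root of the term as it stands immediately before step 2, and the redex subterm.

Answer: beta at root : ((\z.(7 == 7)) ((let u = 0 in (\v.(\w.true))) ((let p = 3 in (\q.p)) (if false then (\r.6) else (\s.4)))))

Trace:
step 0: ((let x = (\y.6) in (\z.(7 == 7))) ((let u = 0 in (\v.(\w.true))) ((let p = 3 in (\q.p)) (if false then (\r.6) else (\s.4)))))
step 1: [let@0] ((\z.(7 == 7)) ((let u = 0 in (\v.(\w.true))) ((let p = 3 in (\q.p)) (if false then (\r.6) else (\s.4)))))
step 2: [beta@root] (7 == 7)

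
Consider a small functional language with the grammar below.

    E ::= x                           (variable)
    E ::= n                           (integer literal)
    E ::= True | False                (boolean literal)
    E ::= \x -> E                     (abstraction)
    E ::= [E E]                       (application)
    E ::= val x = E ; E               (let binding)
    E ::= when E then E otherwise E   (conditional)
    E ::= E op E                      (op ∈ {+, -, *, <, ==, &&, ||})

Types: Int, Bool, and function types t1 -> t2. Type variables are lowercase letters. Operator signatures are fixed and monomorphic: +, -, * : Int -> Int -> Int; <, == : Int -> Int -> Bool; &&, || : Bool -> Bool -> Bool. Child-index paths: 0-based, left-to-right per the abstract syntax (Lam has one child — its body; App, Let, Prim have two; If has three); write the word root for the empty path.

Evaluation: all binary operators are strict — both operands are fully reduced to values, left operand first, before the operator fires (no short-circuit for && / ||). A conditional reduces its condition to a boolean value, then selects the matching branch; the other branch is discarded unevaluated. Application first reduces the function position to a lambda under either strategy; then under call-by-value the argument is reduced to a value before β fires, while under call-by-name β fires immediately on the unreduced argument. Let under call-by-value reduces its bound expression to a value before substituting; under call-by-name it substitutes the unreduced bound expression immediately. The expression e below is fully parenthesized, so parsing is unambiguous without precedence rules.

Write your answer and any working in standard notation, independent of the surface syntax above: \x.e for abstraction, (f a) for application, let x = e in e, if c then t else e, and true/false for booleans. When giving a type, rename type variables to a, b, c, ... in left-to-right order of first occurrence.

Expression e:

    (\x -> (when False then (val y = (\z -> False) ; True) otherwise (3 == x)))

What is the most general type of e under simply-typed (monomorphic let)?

Answer: Int -> Bool

Derivation:
  unify Bool ~ Bool
\z._ : b -> Bool
let y : b -> Bool
  unify Int ~ Int
x : a
  unify a ~ Int
  unify Bool ~ Bool
\x._ : Int -> Bool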